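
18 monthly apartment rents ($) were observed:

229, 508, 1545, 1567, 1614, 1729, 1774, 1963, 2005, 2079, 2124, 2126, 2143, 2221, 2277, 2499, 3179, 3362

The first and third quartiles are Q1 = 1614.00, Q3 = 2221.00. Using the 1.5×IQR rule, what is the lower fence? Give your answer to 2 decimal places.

IQR = Q3 − Q1 = 2221.00 − 1614.00 = 607.00.
Lower fence = Q1 − 1.5·IQR = 1614.00 − 910.50 = 703.50.
Upper fence = Q3 + 1.5·IQR = 2221.00 + 910.50 = 3131.50.

703.50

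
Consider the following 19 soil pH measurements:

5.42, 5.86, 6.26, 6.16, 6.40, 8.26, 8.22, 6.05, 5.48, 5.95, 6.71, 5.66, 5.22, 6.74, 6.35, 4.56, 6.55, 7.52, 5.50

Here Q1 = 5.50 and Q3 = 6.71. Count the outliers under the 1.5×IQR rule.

0

IQR = 1.21; fences at 5.50 − 1.815 = 3.685 and 6.71 + 1.815 = 8.525.
Every value lies within the cutoffs.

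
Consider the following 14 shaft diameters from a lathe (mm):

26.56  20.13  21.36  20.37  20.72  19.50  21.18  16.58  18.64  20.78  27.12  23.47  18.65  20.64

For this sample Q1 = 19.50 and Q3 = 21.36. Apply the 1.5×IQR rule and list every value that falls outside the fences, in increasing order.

IQR = Q3 − Q1 = 21.36 − 19.50 = 1.86.
Lower fence = Q1 − 1.5·IQR = 19.50 − 2.79 = 16.71.
Upper fence = Q3 + 1.5·IQR = 21.36 + 2.79 = 24.15.
16.58 < 16.71 → outlier.
26.56 > 24.15 → outlier.
27.12 > 24.15 → outlier.
All remaining values lie within [16.71, 24.15].

16.58, 26.56, 27.12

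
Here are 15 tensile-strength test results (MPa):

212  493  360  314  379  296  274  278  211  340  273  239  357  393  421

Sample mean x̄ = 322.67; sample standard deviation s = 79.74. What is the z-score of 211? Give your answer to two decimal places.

-1.40

z = (211 − 322.67) / 79.74 = -1.40.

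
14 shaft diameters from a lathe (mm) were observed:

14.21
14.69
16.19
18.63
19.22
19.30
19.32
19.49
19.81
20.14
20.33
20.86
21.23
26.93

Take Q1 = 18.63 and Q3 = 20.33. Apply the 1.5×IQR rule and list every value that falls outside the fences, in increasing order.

IQR = Q3 − Q1 = 20.33 − 18.63 = 1.70.
Lower fence = Q1 − 1.5·IQR = 18.63 − 2.55 = 16.08.
Upper fence = Q3 + 1.5·IQR = 20.33 + 2.55 = 22.88.
14.21 < 16.08 → outlier.
14.69 < 16.08 → outlier.
26.93 > 22.88 → outlier.
All remaining values lie within [16.08, 22.88].

14.21, 14.69, 26.93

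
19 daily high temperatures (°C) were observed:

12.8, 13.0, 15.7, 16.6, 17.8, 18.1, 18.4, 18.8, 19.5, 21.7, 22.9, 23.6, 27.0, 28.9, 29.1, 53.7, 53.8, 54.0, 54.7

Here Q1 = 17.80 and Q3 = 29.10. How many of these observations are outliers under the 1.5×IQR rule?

IQR = 11.30; fences at 17.80 − 16.95 = 0.85 and 29.10 + 16.95 = 46.05.
Outside the cutoffs: 53.7, 53.8, 54.0, 54.7.

4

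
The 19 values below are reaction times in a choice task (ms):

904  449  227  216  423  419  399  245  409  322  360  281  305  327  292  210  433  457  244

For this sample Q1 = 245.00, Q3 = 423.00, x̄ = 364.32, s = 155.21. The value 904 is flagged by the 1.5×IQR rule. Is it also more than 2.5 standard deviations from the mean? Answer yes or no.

z = (904 − 364.32) / 155.21 = 3.48.
|z| = 3.48 > 2.5.

yes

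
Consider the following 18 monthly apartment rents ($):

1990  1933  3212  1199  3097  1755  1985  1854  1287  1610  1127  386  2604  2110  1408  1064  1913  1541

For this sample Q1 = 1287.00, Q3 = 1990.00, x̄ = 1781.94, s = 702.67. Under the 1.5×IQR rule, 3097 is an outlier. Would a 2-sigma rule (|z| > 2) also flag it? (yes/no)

z = (3097 − 1781.94) / 702.67 = 1.87.
|z| = 1.87 ≤ 2.

no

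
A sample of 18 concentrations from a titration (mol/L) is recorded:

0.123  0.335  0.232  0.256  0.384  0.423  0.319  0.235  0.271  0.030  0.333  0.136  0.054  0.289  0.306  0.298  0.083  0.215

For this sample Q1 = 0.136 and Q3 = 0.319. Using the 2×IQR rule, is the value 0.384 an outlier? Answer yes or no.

no

IQR = Q3 − Q1 = 0.319 − 0.136 = 0.183.
Lower fence = Q1 − 2·IQR = 0.136 − 0.366 = -0.230.
Upper fence = Q3 + 2·IQR = 0.319 + 0.366 = 0.685.
0.384 lies within [-0.230, 0.685].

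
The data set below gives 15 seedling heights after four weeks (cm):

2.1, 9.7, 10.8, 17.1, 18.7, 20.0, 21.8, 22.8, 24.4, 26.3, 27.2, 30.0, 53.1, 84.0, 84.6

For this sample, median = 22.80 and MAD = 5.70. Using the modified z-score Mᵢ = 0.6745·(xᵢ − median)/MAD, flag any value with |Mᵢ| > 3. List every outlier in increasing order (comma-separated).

|Mᵢ| > 3 ⇔ |xᵢ − 22.80| > 3·5.70/0.6745 = 25.35.
So outliers lie outside [-2.55, 48.15].
53.1: M = 3.59 → outlier.
84.0: M = 7.24 → outlier.
84.6: M = 7.31 → outlier.

53.1, 84.0, 84.6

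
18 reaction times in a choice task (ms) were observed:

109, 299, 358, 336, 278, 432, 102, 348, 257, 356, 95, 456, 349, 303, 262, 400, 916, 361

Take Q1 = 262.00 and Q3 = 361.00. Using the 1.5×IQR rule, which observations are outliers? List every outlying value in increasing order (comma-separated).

95, 102, 109, 916

IQR = Q3 − Q1 = 361.00 − 262.00 = 99.00.
Lower fence = Q1 − 1.5·IQR = 262.00 − 148.50 = 113.50.
Upper fence = Q3 + 1.5·IQR = 361.00 + 148.50 = 509.50.
95 < 113.50 → outlier.
102 < 113.50 → outlier.
109 < 113.50 → outlier.
916 > 509.50 → outlier.
All remaining values lie within [113.50, 509.50].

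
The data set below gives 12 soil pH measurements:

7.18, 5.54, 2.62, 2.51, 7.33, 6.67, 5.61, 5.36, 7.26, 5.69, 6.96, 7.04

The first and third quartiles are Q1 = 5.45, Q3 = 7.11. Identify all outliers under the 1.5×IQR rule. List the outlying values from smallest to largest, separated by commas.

2.51, 2.62

IQR = Q3 − Q1 = 7.11 − 5.45 = 1.66.
Lower fence = Q1 − 1.5·IQR = 5.45 − 2.49 = 2.96.
Upper fence = Q3 + 1.5·IQR = 7.11 + 2.49 = 9.60.
2.51 < 2.96 → outlier.
2.62 < 2.96 → outlier.
All remaining values lie within [2.96, 9.60].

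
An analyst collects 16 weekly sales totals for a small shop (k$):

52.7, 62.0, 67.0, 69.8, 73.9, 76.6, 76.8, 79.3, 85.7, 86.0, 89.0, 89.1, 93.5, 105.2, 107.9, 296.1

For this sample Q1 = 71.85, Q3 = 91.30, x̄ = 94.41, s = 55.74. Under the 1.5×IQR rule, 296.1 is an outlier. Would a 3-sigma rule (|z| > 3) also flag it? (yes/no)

yes

z = (296.1 − 94.41) / 55.74 = 3.62.
|z| = 3.62 > 3.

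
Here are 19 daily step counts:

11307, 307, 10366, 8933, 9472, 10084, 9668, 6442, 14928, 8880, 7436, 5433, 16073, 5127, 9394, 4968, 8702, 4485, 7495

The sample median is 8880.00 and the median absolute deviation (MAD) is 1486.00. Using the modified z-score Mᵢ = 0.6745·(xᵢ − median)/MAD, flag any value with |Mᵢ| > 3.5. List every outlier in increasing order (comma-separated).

307

|Mᵢ| > 3.5 ⇔ |xᵢ − 8880.00| > 3.5·1486.00/0.6745 = 7710.90.
So outliers lie outside [1169.10, 16590.90].
307: M = -3.89 → outlier.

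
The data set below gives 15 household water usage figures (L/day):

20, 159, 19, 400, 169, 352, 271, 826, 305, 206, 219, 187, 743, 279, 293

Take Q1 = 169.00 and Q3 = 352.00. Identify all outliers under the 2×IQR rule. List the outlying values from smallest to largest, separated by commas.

IQR = Q3 − Q1 = 352.00 − 169.00 = 183.00.
Lower fence = Q1 − 2·IQR = 169.00 − 366.00 = -197.00.
Upper fence = Q3 + 2·IQR = 352.00 + 366.00 = 718.00.
743 > 718.00 → outlier.
826 > 718.00 → outlier.
All remaining values lie within [-197.00, 718.00].

743, 826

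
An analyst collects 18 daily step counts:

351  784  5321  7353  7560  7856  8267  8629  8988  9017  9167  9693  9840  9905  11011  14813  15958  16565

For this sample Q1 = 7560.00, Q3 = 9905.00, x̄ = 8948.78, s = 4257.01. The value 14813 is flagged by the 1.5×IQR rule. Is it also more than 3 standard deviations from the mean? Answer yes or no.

no

z = (14813 − 8948.78) / 4257.01 = 1.38.
|z| = 1.38 ≤ 3.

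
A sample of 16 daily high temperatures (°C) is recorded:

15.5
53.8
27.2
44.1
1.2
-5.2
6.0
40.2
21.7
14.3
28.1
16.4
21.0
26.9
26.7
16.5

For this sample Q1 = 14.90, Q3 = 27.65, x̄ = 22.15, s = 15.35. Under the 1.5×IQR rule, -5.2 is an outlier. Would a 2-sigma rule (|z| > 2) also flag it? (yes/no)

z = (-5.2 − 22.15) / 15.35 = -1.78.
|z| = 1.78 ≤ 2.

no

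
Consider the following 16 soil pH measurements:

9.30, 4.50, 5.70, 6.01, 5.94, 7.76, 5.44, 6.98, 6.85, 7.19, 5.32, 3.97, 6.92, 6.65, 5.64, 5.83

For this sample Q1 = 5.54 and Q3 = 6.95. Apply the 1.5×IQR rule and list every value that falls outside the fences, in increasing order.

9.30

IQR = Q3 − Q1 = 6.95 − 5.54 = 1.41.
Lower fence = Q1 − 1.5·IQR = 5.54 − 2.115 = 3.425.
Upper fence = Q3 + 1.5·IQR = 6.95 + 2.115 = 9.065.
9.30 > 9.065 → outlier.
All remaining values lie within [3.425, 9.065].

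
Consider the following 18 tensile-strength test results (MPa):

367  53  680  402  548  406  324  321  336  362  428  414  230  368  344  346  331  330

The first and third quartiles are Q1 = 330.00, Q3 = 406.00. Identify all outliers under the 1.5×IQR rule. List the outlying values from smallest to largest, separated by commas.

53, 548, 680

IQR = Q3 − Q1 = 406.00 − 330.00 = 76.00.
Lower fence = Q1 − 1.5·IQR = 330.00 − 114.00 = 216.00.
Upper fence = Q3 + 1.5·IQR = 406.00 + 114.00 = 520.00.
53 < 216.00 → outlier.
548 > 520.00 → outlier.
680 > 520.00 → outlier.
All remaining values lie within [216.00, 520.00].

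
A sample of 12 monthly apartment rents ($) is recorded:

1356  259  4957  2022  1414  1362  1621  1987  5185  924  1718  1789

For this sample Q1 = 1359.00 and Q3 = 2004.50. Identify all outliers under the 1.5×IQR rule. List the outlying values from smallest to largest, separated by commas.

259, 4957, 5185

IQR = Q3 − Q1 = 2004.50 − 1359.00 = 645.50.
Lower fence = Q1 − 1.5·IQR = 1359.00 − 968.25 = 390.75.
Upper fence = Q3 + 1.5·IQR = 2004.50 + 968.25 = 2972.75.
259 < 390.75 → outlier.
4957 > 2972.75 → outlier.
5185 > 2972.75 → outlier.
All remaining values lie within [390.75, 2972.75].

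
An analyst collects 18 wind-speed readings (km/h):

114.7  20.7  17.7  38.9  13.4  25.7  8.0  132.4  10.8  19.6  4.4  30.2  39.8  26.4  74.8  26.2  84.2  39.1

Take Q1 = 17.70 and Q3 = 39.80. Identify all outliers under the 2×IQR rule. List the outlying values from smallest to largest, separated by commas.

84.2, 114.7, 132.4

IQR = Q3 − Q1 = 39.80 − 17.70 = 22.10.
Lower fence = Q1 − 2·IQR = 17.70 − 44.20 = -26.50.
Upper fence = Q3 + 2·IQR = 39.80 + 44.20 = 84.00.
84.2 > 84.00 → outlier.
114.7 > 84.00 → outlier.
132.4 > 84.00 → outlier.
All remaining values lie within [-26.50, 84.00].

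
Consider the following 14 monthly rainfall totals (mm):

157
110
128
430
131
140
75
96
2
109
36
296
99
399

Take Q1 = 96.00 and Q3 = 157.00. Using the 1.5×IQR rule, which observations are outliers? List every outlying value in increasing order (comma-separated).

IQR = Q3 − Q1 = 157.00 − 96.00 = 61.00.
Lower fence = Q1 − 1.5·IQR = 96.00 − 91.50 = 4.50.
Upper fence = Q3 + 1.5·IQR = 157.00 + 91.50 = 248.50.
2 < 4.50 → outlier.
296 > 248.50 → outlier.
399 > 248.50 → outlier.
430 > 248.50 → outlier.
All remaining values lie within [4.50, 248.50].

2, 296, 399, 430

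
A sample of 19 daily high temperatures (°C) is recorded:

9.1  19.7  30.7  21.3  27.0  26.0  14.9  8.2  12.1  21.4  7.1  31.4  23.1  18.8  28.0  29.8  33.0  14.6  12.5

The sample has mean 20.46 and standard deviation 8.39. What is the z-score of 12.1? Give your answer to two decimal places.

z = (12.1 − 20.46) / 8.39 = -1.00.

-1.00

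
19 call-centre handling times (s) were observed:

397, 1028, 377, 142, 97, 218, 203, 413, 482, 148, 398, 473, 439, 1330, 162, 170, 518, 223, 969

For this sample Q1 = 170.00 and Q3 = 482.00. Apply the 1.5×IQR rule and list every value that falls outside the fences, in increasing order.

IQR = Q3 − Q1 = 482.00 − 170.00 = 312.00.
Lower fence = Q1 − 1.5·IQR = 170.00 − 468.00 = -298.00.
Upper fence = Q3 + 1.5·IQR = 482.00 + 468.00 = 950.00.
969 > 950.00 → outlier.
1028 > 950.00 → outlier.
1330 > 950.00 → outlier.
All remaining values lie within [-298.00, 950.00].

969, 1028, 1330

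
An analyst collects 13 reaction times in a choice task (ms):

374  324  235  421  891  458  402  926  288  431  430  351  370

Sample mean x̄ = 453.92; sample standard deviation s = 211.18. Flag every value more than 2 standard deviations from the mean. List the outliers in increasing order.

Cutoffs at x̄ ± 2s: 453.92 ± 2·211.18 = [31.56, 876.28].
891: z = 2.07, |z| > 2 → outlier.
926: z = 2.24, |z| > 2 → outlier.
Every other value lies within [31.56, 876.28].

891, 926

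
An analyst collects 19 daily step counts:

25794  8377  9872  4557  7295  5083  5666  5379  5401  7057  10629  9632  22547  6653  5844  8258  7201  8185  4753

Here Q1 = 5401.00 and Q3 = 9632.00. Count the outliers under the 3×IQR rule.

IQR = 4231.00; fences at 5401.00 − 12693.00 = -7292.00 and 9632.00 + 12693.00 = 22325.00.
Outside the cutoffs: 22547, 25794.

2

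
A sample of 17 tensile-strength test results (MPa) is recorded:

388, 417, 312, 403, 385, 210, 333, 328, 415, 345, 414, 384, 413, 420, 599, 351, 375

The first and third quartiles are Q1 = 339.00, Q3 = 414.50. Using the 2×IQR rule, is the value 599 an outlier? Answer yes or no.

IQR = Q3 − Q1 = 414.50 − 339.00 = 75.50.
Lower fence = Q1 − 2·IQR = 339.00 − 151.00 = 188.00.
Upper fence = Q3 + 2·IQR = 414.50 + 151.00 = 565.50.
599 lies above the upper fence.

yes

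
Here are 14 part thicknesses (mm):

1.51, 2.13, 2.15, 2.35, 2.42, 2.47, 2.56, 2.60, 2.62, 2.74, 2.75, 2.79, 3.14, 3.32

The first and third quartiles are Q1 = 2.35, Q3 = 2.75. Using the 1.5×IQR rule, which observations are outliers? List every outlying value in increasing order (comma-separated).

IQR = Q3 − Q1 = 2.75 − 2.35 = 0.40.
Lower fence = Q1 − 1.5·IQR = 2.35 − 0.60 = 1.75.
Upper fence = Q3 + 1.5·IQR = 2.75 + 0.60 = 3.35.
1.51 < 1.75 → outlier.
All remaining values lie within [1.75, 3.35].

1.51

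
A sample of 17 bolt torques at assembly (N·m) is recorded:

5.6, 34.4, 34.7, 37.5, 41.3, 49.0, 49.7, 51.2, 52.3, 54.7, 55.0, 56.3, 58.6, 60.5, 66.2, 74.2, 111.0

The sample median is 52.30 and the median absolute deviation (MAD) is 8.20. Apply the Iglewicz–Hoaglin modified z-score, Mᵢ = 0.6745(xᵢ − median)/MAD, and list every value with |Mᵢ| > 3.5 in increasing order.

|Mᵢ| > 3.5 ⇔ |xᵢ − 52.30| > 3.5·8.20/0.6745 = 42.55.
So outliers lie outside [9.75, 94.85].
5.6: M = -3.84 → outlier.
111.0: M = 4.83 → outlier.

5.6, 111.0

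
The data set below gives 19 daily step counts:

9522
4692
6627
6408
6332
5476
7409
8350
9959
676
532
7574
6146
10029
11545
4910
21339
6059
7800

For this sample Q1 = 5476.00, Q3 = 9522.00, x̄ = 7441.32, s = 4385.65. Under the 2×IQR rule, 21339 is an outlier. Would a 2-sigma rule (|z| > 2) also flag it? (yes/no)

z = (21339 − 7441.32) / 4385.65 = 3.17.
|z| = 3.17 > 2.

yes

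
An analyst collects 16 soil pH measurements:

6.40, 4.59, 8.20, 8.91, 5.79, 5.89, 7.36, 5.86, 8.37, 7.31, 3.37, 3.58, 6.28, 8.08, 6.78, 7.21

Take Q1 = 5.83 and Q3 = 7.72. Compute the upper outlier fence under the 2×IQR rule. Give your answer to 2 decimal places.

11.50

IQR = Q3 − Q1 = 7.72 − 5.83 = 1.89.
Lower fence = Q1 − 2·IQR = 5.83 − 3.78 = 2.05.
Upper fence = Q3 + 2·IQR = 7.72 + 3.78 = 11.50.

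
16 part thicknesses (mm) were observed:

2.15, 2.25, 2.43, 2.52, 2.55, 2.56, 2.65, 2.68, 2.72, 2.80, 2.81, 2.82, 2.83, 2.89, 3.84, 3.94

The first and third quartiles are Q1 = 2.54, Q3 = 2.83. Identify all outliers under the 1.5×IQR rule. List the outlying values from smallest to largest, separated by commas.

IQR = Q3 − Q1 = 2.83 − 2.54 = 0.29.
Lower fence = Q1 − 1.5·IQR = 2.54 − 0.435 = 2.105.
Upper fence = Q3 + 1.5·IQR = 2.83 + 0.435 = 3.265.
3.84 > 3.265 → outlier.
3.94 > 3.265 → outlier.
All remaining values lie within [2.105, 3.265].

3.84, 3.94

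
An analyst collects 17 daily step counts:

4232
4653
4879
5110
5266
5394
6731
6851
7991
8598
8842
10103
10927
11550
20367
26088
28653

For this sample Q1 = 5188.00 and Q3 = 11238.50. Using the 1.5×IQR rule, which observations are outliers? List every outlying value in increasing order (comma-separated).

20367, 26088, 28653

IQR = Q3 − Q1 = 11238.50 − 5188.00 = 6050.50.
Lower fence = Q1 − 1.5·IQR = 5188.00 − 9075.75 = -3887.75.
Upper fence = Q3 + 1.5·IQR = 11238.50 + 9075.75 = 20314.25.
20367 > 20314.25 → outlier.
26088 > 20314.25 → outlier.
28653 > 20314.25 → outlier.
All remaining values lie within [-3887.75, 20314.25].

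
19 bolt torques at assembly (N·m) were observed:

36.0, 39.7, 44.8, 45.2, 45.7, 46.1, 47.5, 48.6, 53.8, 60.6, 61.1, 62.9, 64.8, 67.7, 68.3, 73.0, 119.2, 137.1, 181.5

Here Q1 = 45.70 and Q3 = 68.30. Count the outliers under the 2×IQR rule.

3

IQR = 22.60; fences at 45.70 − 45.20 = 0.50 and 68.30 + 45.20 = 113.50.
Outside the cutoffs: 119.2, 137.1, 181.5.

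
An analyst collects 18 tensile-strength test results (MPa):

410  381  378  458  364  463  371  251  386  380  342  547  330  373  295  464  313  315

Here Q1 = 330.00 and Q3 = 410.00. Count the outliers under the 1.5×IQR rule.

1

IQR = 80.00; fences at 330.00 − 120.00 = 210.00 and 410.00 + 120.00 = 530.00.
Outside the cutoffs: 547.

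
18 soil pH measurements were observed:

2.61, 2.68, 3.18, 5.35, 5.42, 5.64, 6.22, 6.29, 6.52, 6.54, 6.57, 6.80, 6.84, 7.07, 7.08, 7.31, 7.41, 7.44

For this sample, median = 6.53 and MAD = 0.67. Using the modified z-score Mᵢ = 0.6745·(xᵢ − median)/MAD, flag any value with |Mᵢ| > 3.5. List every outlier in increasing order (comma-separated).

|Mᵢ| > 3.5 ⇔ |xᵢ − 6.53| > 3.5·0.67/0.6745 = 3.48.
So outliers lie outside [3.05, 10.01].
2.61: M = -3.95 → outlier.
2.68: M = -3.88 → outlier.

2.61, 2.68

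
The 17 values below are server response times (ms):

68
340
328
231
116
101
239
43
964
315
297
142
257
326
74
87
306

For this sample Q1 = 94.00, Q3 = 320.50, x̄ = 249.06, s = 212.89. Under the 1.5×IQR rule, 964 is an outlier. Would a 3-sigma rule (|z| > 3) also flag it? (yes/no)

yes

z = (964 − 249.06) / 212.89 = 3.36.
|z| = 3.36 > 3.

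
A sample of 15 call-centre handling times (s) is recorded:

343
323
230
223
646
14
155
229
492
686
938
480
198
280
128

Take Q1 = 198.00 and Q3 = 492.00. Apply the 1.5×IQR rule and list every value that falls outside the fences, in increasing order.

938

IQR = Q3 − Q1 = 492.00 − 198.00 = 294.00.
Lower fence = Q1 − 1.5·IQR = 198.00 − 441.00 = -243.00.
Upper fence = Q3 + 1.5·IQR = 492.00 + 441.00 = 933.00.
938 > 933.00 → outlier.
All remaining values lie within [-243.00, 933.00].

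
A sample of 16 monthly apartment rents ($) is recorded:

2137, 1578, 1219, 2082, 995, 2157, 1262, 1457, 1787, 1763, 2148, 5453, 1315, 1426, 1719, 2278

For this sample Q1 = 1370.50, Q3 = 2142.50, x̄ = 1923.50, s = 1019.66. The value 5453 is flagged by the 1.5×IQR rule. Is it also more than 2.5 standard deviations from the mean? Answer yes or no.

yes

z = (5453 − 1923.50) / 1019.66 = 3.46.
|z| = 3.46 > 2.5.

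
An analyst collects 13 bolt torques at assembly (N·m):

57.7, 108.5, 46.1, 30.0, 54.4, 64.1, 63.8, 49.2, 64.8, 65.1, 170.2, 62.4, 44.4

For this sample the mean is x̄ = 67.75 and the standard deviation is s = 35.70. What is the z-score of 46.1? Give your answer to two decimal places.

-0.61

z = (46.1 − 67.75) / 35.70 = -0.61.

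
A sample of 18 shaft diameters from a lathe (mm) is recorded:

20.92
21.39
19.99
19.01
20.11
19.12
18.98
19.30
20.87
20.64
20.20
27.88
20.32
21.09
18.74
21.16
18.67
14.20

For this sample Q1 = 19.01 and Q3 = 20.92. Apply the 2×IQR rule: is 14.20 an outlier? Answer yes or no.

IQR = Q3 − Q1 = 20.92 − 19.01 = 1.91.
Lower fence = Q1 − 2·IQR = 19.01 − 3.82 = 15.19.
Upper fence = Q3 + 2·IQR = 20.92 + 3.82 = 24.74.
14.20 lies below the lower fence.

yes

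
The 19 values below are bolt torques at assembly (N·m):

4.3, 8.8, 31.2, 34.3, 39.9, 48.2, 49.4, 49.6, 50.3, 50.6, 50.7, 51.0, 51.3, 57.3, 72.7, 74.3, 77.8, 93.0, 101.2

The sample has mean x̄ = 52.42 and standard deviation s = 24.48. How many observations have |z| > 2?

0

Cutoffs: x̄ ± 2s = [3.46, 101.38].
Every value lies within the cutoffs.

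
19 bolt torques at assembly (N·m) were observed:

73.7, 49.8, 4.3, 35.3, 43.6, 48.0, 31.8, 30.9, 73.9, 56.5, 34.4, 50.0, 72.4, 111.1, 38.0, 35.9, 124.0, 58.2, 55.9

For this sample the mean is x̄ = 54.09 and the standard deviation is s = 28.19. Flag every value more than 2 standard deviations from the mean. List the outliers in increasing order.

Cutoffs at x̄ ± 2s: 54.09 ± 2·28.19 = [-2.29, 110.47].
111.1: z = 2.02, |z| > 2 → outlier.
124.0: z = 2.48, |z| > 2 → outlier.
Every other value lies within [-2.29, 110.47].

111.1, 124.0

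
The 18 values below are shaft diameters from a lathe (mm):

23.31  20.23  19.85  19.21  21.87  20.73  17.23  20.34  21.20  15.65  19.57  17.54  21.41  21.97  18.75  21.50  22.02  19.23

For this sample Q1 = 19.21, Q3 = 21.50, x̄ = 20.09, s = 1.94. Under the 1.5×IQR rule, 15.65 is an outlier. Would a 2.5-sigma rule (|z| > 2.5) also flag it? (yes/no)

no

z = (15.65 − 20.09) / 1.94 = -2.29.
|z| = 2.29 ≤ 2.5.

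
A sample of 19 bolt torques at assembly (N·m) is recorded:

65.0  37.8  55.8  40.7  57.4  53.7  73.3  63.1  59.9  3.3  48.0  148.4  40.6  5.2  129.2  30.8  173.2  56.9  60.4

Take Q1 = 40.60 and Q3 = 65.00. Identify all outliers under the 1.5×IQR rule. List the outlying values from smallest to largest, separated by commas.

IQR = Q3 − Q1 = 65.00 − 40.60 = 24.40.
Lower fence = Q1 − 1.5·IQR = 40.60 − 36.60 = 4.00.
Upper fence = Q3 + 1.5·IQR = 65.00 + 36.60 = 101.60.
3.3 < 4.00 → outlier.
129.2 > 101.60 → outlier.
148.4 > 101.60 → outlier.
173.2 > 101.60 → outlier.
All remaining values lie within [4.00, 101.60].

3.3, 129.2, 148.4, 173.2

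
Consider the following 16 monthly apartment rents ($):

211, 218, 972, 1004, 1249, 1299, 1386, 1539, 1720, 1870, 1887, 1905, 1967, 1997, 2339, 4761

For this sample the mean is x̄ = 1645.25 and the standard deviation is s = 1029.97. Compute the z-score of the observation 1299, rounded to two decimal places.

z = (1299 − 1645.25) / 1029.97 = -0.34.

-0.34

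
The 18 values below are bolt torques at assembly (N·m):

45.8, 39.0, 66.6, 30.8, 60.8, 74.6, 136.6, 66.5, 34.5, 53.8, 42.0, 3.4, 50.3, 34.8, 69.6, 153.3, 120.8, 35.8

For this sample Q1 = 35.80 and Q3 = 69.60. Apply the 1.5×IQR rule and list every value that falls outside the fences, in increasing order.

120.8, 136.6, 153.3

IQR = Q3 − Q1 = 69.60 − 35.80 = 33.80.
Lower fence = Q1 − 1.5·IQR = 35.80 − 50.70 = -14.90.
Upper fence = Q3 + 1.5·IQR = 69.60 + 50.70 = 120.30.
120.8 > 120.30 → outlier.
136.6 > 120.30 → outlier.
153.3 > 120.30 → outlier.
All remaining values lie within [-14.90, 120.30].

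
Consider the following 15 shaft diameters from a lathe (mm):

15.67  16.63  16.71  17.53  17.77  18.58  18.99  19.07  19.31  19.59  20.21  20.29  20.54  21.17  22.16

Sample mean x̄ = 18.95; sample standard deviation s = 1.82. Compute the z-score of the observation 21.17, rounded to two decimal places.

1.22

z = (21.17 − 18.95) / 1.82 = 1.22.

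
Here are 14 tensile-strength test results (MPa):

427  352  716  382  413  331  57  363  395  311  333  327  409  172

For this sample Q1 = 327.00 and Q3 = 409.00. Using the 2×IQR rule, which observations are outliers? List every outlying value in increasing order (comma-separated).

IQR = Q3 − Q1 = 409.00 − 327.00 = 82.00.
Lower fence = Q1 − 2·IQR = 327.00 − 164.00 = 163.00.
Upper fence = Q3 + 2·IQR = 409.00 + 164.00 = 573.00.
57 < 163.00 → outlier.
716 > 573.00 → outlier.
All remaining values lie within [163.00, 573.00].

57, 716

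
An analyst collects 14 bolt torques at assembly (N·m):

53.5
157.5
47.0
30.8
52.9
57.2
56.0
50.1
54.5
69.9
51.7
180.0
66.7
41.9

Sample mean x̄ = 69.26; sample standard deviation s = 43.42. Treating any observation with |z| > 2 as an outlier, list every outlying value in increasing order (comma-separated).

157.5, 180.0

Cutoffs at x̄ ± 2s: 69.26 ± 2·43.42 = [-17.58, 156.10].
157.5: z = 2.03, |z| > 2 → outlier.
180.0: z = 2.55, |z| > 2 → outlier.
Every other value lies within [-17.58, 156.10].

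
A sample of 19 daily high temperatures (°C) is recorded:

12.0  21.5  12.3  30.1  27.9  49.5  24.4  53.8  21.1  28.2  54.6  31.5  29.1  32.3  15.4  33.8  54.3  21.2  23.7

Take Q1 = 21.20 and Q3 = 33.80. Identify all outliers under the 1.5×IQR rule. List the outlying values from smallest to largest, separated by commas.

IQR = Q3 − Q1 = 33.80 − 21.20 = 12.60.
Lower fence = Q1 − 1.5·IQR = 21.20 − 18.90 = 2.30.
Upper fence = Q3 + 1.5·IQR = 33.80 + 18.90 = 52.70.
53.8 > 52.70 → outlier.
54.3 > 52.70 → outlier.
54.6 > 52.70 → outlier.
All remaining values lie within [2.30, 52.70].

53.8, 54.3, 54.6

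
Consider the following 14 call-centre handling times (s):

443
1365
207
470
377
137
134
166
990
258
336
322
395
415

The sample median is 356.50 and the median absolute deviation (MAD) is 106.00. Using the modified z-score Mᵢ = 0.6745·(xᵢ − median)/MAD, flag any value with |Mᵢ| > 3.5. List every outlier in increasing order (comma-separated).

|Mᵢ| > 3.5 ⇔ |xᵢ − 356.50| > 3.5·106.00/0.6745 = 550.04.
So outliers lie outside [-193.54, 906.54].
990: M = 4.03 → outlier.
1365: M = 6.42 → outlier.

990, 1365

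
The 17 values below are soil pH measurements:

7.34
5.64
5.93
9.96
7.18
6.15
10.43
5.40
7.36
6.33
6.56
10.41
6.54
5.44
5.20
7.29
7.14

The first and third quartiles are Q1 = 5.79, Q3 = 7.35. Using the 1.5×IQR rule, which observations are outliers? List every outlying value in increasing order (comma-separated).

IQR = Q3 − Q1 = 7.35 − 5.79 = 1.56.
Lower fence = Q1 − 1.5·IQR = 5.79 − 2.34 = 3.45.
Upper fence = Q3 + 1.5·IQR = 7.35 + 2.34 = 9.69.
9.96 > 9.69 → outlier.
10.41 > 9.69 → outlier.
10.43 > 9.69 → outlier.
All remaining values lie within [3.45, 9.69].

9.96, 10.41, 10.43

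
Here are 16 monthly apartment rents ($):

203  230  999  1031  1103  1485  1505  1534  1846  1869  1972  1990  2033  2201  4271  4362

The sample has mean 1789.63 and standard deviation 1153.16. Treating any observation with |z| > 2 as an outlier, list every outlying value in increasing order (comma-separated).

4271, 4362

Cutoffs at x̄ ± 2s: 1789.63 ± 2·1153.16 = [-516.69, 4095.95].
4271: z = 2.15, |z| > 2 → outlier.
4362: z = 2.23, |z| > 2 → outlier.
Every other value lies within [-516.69, 4095.95].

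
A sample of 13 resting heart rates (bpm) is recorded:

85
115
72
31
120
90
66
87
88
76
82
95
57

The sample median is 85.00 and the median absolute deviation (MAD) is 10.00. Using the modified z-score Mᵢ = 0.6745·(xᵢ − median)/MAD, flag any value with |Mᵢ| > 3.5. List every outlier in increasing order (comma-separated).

|Mᵢ| > 3.5 ⇔ |xᵢ − 85.00| > 3.5·10.00/0.6745 = 51.89.
So outliers lie outside [33.11, 136.89].
31: M = -3.64 → outlier.

31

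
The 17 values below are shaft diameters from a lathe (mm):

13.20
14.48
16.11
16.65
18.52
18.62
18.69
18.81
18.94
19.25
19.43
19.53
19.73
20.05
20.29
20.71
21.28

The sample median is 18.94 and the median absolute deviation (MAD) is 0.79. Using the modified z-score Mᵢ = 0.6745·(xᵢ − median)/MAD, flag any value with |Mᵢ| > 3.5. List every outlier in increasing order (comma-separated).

|Mᵢ| > 3.5 ⇔ |xᵢ − 18.94| > 3.5·0.79/0.6745 = 4.10.
So outliers lie outside [14.84, 23.04].
13.20: M = -4.90 → outlier.
14.48: M = -3.81 → outlier.

13.20, 14.48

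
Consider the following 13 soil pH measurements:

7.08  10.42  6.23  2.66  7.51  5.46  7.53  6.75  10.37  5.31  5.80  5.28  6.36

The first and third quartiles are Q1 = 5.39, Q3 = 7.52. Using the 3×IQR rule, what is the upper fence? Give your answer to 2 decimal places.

IQR = Q3 − Q1 = 7.52 − 5.39 = 2.13.
Lower fence = Q1 − 3·IQR = 5.39 − 6.39 = -1.00.
Upper fence = Q3 + 3·IQR = 7.52 + 6.39 = 13.91.

13.91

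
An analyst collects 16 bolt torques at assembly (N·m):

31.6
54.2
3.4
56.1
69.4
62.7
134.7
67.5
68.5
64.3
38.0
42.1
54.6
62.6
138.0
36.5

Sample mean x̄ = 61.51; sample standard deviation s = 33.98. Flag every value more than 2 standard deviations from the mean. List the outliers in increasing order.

134.7, 138.0

Cutoffs at x̄ ± 2s: 61.51 ± 2·33.98 = [-6.45, 129.47].
134.7: z = 2.15, |z| > 2 → outlier.
138.0: z = 2.25, |z| > 2 → outlier.
Every other value lies within [-6.45, 129.47].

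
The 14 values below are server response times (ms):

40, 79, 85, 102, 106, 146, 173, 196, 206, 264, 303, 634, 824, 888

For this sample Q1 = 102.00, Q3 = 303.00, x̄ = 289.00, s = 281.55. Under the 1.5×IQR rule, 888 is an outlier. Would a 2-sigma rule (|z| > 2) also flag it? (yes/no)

yes

z = (888 − 289.00) / 281.55 = 2.13.
|z| = 2.13 > 2.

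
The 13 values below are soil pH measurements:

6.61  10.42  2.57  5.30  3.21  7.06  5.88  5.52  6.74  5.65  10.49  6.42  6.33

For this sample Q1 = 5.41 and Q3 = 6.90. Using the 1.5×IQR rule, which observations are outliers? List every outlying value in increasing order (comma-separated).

IQR = Q3 − Q1 = 6.90 − 5.41 = 1.49.
Lower fence = Q1 − 1.5·IQR = 5.41 − 2.235 = 3.175.
Upper fence = Q3 + 1.5·IQR = 6.90 + 2.235 = 9.135.
2.57 < 3.175 → outlier.
10.42 > 9.135 → outlier.
10.49 > 9.135 → outlier.
All remaining values lie within [3.175, 9.135].

2.57, 10.42, 10.49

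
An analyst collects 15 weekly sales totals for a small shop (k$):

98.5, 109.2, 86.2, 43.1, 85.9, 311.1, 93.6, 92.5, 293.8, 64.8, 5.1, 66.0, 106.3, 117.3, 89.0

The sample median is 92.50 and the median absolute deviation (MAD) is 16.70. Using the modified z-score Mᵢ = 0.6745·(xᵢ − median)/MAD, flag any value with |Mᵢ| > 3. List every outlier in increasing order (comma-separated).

5.1, 293.8, 311.1

|Mᵢ| > 3 ⇔ |xᵢ − 92.50| > 3·16.70/0.6745 = 74.28.
So outliers lie outside [18.22, 166.78].
5.1: M = -3.53 → outlier.
293.8: M = 8.13 → outlier.
311.1: M = 8.83 → outlier.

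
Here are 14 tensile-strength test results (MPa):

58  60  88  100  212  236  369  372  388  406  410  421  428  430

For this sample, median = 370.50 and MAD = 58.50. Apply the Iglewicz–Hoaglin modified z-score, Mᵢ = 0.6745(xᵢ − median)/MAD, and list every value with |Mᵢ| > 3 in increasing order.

58, 60, 88, 100

|Mᵢ| > 3 ⇔ |xᵢ − 370.50| > 3·58.50/0.6745 = 260.19.
So outliers lie outside [110.31, 630.69].
58: M = -3.60 → outlier.
60: M = -3.58 → outlier.
88: M = -3.26 → outlier.
100: M = -3.12 → outlier.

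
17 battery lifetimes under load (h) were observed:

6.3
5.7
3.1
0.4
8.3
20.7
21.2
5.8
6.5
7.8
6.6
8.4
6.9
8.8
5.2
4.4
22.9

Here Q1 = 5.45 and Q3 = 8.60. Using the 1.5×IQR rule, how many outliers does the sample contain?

IQR = 3.15; fences at 5.45 − 4.725 = 0.725 and 8.60 + 4.725 = 13.325.
Outside the cutoffs: 0.4, 20.7, 21.2, 22.9.

4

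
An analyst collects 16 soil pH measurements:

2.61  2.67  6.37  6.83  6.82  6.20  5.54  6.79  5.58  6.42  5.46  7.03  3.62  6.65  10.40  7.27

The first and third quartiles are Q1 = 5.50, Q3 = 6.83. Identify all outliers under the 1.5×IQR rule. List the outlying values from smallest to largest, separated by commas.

2.61, 2.67, 10.40

IQR = Q3 − Q1 = 6.83 − 5.50 = 1.33.
Lower fence = Q1 − 1.5·IQR = 5.50 − 1.995 = 3.505.
Upper fence = Q3 + 1.5·IQR = 6.83 + 1.995 = 8.825.
2.61 < 3.505 → outlier.
2.67 < 3.505 → outlier.
10.40 > 8.825 → outlier.
All remaining values lie within [3.505, 8.825].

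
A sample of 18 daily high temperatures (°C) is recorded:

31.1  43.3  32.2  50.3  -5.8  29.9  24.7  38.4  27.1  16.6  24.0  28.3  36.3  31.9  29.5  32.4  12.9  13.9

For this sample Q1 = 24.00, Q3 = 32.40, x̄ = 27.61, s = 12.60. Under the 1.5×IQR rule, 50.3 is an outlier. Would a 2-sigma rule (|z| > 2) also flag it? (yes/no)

z = (50.3 − 27.61) / 12.60 = 1.80.
|z| = 1.80 ≤ 2.

no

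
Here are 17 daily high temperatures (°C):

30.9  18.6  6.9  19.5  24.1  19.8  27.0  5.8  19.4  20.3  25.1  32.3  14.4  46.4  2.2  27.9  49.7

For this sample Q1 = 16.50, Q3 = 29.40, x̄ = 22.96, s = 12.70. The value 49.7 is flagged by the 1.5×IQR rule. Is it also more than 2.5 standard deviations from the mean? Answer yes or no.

no

z = (49.7 − 22.96) / 12.70 = 2.11.
|z| = 2.11 ≤ 2.5.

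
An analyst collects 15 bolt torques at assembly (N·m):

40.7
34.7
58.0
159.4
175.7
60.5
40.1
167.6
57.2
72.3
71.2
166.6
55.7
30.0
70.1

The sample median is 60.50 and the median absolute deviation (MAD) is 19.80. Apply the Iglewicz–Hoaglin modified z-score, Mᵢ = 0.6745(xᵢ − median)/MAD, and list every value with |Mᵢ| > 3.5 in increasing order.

|Mᵢ| > 3.5 ⇔ |xᵢ − 60.50| > 3.5·19.80/0.6745 = 102.74.
So outliers lie outside [-42.24, 163.24].
166.6: M = 3.61 → outlier.
167.6: M = 3.65 → outlier.
175.7: M = 3.92 → outlier.

166.6, 167.6, 175.7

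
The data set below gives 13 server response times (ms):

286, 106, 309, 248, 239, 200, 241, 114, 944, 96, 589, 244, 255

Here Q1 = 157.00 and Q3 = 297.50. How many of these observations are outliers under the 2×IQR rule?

2

IQR = 140.50; fences at 157.00 − 281.00 = -124.00 and 297.50 + 281.00 = 578.50.
Outside the cutoffs: 589, 944.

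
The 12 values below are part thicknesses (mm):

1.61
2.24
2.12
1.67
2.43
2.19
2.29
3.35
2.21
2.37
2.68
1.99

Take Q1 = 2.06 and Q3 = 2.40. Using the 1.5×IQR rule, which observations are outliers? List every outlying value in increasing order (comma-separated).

IQR = Q3 − Q1 = 2.40 − 2.06 = 0.34.
Lower fence = Q1 − 1.5·IQR = 2.06 − 0.51 = 1.55.
Upper fence = Q3 + 1.5·IQR = 2.40 + 0.51 = 2.91.
3.35 > 2.91 → outlier.
All remaining values lie within [1.55, 2.91].

3.35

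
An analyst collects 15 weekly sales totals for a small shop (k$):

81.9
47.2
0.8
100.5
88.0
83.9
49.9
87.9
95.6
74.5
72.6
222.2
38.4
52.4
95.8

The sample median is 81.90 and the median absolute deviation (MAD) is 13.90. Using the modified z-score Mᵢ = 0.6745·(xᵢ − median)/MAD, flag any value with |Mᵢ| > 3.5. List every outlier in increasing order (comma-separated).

0.8, 222.2

|Mᵢ| > 3.5 ⇔ |xᵢ − 81.90| > 3.5·13.90/0.6745 = 72.13.
So outliers lie outside [9.77, 154.03].
0.8: M = -3.94 → outlier.
222.2: M = 6.81 → outlier.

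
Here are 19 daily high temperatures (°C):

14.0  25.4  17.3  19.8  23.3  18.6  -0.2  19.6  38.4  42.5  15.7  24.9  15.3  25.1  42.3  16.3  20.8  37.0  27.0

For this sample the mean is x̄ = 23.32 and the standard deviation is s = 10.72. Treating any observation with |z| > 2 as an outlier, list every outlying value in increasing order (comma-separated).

Cutoffs at x̄ ± 2s: 23.32 ± 2·10.72 = [1.88, 44.76].
-0.2: z = -2.19, |z| > 2 → outlier.
Every other value lies within [1.88, 44.76].

-0.2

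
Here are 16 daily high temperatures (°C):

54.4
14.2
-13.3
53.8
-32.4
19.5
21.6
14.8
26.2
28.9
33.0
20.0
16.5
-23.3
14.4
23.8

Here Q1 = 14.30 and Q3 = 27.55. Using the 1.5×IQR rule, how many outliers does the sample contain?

5

IQR = 13.25; fences at 14.30 − 19.875 = -5.575 and 27.55 + 19.875 = 47.425.
Outside the cutoffs: -32.4, -23.3, -13.3, 53.8, 54.4.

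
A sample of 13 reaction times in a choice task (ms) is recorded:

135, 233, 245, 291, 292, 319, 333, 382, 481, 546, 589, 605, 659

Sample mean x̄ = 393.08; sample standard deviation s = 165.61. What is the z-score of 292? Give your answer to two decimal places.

z = (292 − 393.08) / 165.61 = -0.61.

-0.61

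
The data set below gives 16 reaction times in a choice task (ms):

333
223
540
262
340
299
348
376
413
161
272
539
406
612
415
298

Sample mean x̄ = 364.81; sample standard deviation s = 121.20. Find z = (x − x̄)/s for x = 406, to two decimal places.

z = (406 − 364.81) / 121.20 = 0.34.

0.34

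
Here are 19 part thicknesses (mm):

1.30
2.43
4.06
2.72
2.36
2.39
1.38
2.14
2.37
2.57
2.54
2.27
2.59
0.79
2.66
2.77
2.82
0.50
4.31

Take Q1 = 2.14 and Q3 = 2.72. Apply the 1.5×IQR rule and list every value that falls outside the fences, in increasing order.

0.50, 0.79, 4.06, 4.31

IQR = Q3 − Q1 = 2.72 − 2.14 = 0.58.
Lower fence = Q1 − 1.5·IQR = 2.14 − 0.87 = 1.27.
Upper fence = Q3 + 1.5·IQR = 2.72 + 0.87 = 3.59.
0.50 < 1.27 → outlier.
0.79 < 1.27 → outlier.
4.06 > 3.59 → outlier.
4.31 > 3.59 → outlier.
All remaining values lie within [1.27, 3.59].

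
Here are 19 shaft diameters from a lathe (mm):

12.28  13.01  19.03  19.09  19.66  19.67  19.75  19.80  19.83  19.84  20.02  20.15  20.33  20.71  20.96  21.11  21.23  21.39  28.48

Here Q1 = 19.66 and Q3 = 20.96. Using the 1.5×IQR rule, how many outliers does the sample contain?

3

IQR = 1.30; fences at 19.66 − 1.95 = 17.71 and 20.96 + 1.95 = 22.91.
Outside the cutoffs: 12.28, 13.01, 28.48.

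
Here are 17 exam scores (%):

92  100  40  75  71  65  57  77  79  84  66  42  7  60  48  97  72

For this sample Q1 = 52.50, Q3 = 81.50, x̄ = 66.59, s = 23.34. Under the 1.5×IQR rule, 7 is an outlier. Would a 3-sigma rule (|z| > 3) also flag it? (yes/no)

z = (7 − 66.59) / 23.34 = -2.55.
|z| = 2.55 ≤ 3.

no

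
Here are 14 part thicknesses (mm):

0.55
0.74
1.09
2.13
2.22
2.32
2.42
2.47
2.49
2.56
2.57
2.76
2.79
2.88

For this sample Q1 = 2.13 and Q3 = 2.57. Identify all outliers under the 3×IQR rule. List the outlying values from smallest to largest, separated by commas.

IQR = Q3 − Q1 = 2.57 − 2.13 = 0.44.
Lower fence = Q1 − 3·IQR = 2.13 − 1.32 = 0.81.
Upper fence = Q3 + 3·IQR = 2.57 + 1.32 = 3.89.
0.55 < 0.81 → outlier.
0.74 < 0.81 → outlier.
All remaining values lie within [0.81, 3.89].

0.55, 0.74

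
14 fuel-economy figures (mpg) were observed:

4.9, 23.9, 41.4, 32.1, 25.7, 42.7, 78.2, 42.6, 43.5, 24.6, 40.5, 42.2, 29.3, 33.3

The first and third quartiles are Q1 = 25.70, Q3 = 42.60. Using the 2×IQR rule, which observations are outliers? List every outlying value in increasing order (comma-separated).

78.2

IQR = Q3 − Q1 = 42.60 − 25.70 = 16.90.
Lower fence = Q1 − 2·IQR = 25.70 − 33.80 = -8.10.
Upper fence = Q3 + 2·IQR = 42.60 + 33.80 = 76.40.
78.2 > 76.40 → outlier.
All remaining values lie within [-8.10, 76.40].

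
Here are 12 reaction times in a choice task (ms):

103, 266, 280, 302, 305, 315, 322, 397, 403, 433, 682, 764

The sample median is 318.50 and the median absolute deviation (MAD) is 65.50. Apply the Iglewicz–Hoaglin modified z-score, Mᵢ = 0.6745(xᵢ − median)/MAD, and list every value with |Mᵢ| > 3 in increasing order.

|Mᵢ| > 3 ⇔ |xᵢ − 318.50| > 3·65.50/0.6745 = 291.33.
So outliers lie outside [27.17, 609.83].
682: M = 3.74 → outlier.
764: M = 4.59 → outlier.

682, 764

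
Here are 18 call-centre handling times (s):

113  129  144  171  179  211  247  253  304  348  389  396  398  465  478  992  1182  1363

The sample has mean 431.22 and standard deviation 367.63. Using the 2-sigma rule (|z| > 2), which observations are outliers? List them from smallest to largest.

Cutoffs at x̄ ± 2s: 431.22 ± 2·367.63 = [-304.04, 1166.48].
1182: z = 2.04, |z| > 2 → outlier.
1363: z = 2.53, |z| > 2 → outlier.
Every other value lies within [-304.04, 1166.48].

1182, 1363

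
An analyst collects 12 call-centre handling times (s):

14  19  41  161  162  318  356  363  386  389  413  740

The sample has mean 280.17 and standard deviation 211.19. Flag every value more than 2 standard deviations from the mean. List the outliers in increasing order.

740

Cutoffs at x̄ ± 2s: 280.17 ± 2·211.19 = [-142.21, 702.55].
740: z = 2.18, |z| > 2 → outlier.
Every other value lies within [-142.21, 702.55].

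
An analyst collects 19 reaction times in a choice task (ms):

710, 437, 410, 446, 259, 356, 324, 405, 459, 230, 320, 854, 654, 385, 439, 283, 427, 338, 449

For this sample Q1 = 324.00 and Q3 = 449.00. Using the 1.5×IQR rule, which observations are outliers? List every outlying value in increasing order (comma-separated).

IQR = Q3 − Q1 = 449.00 − 324.00 = 125.00.
Lower fence = Q1 − 1.5·IQR = 324.00 − 187.50 = 136.50.
Upper fence = Q3 + 1.5·IQR = 449.00 + 187.50 = 636.50.
654 > 636.50 → outlier.
710 > 636.50 → outlier.
854 > 636.50 → outlier.
All remaining values lie within [136.50, 636.50].

654, 710, 854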